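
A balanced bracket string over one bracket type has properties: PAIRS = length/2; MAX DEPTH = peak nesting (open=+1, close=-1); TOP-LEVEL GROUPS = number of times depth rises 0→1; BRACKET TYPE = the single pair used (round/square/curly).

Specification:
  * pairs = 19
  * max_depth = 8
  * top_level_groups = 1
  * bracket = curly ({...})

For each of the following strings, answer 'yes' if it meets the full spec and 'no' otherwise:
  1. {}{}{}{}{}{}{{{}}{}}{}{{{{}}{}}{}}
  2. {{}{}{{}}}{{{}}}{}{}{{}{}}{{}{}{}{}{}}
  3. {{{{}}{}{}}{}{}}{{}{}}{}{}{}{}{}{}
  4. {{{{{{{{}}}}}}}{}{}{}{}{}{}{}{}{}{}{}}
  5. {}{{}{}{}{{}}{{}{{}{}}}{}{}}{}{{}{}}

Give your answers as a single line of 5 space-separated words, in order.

Answer: no no no yes no

Derivation:
String 1 '{}{}{}{}{}{}{{{}}{}}{}{{{{}}{}}{}}': depth seq [1 0 1 0 1 0 1 0 1 0 1 0 1 2 3 2 1 2 1 0 1 0 1 2 3 4 3 2 3 2 1 2 1 0]
  -> pairs=17 depth=4 groups=9 -> no
String 2 '{{}{}{{}}}{{{}}}{}{}{{}{}}{{}{}{}{}{}}': depth seq [1 2 1 2 1 2 3 2 1 0 1 2 3 2 1 0 1 0 1 0 1 2 1 2 1 0 1 2 1 2 1 2 1 2 1 2 1 0]
  -> pairs=19 depth=3 groups=6 -> no
String 3 '{{{{}}{}{}}{}{}}{{}{}}{}{}{}{}{}{}': depth seq [1 2 3 4 3 2 3 2 3 2 1 2 1 2 1 0 1 2 1 2 1 0 1 0 1 0 1 0 1 0 1 0 1 0]
  -> pairs=17 depth=4 groups=8 -> no
String 4 '{{{{{{{{}}}}}}}{}{}{}{}{}{}{}{}{}{}{}}': depth seq [1 2 3 4 5 6 7 8 7 6 5 4 3 2 1 2 1 2 1 2 1 2 1 2 1 2 1 2 1 2 1 2 1 2 1 2 1 0]
  -> pairs=19 depth=8 groups=1 -> yes
String 5 '{}{{}{}{}{{}}{{}{{}{}}}{}{}}{}{{}{}}': depth seq [1 0 1 2 1 2 1 2 1 2 3 2 1 2 3 2 3 4 3 4 3 2 1 2 1 2 1 0 1 0 1 2 1 2 1 0]
  -> pairs=18 depth=4 groups=4 -> no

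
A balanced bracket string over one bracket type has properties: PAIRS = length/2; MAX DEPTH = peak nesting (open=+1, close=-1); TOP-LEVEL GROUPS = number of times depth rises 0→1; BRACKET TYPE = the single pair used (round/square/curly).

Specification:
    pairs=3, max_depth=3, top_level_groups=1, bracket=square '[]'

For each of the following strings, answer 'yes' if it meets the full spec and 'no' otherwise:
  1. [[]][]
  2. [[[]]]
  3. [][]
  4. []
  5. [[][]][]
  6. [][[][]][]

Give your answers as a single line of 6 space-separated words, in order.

String 1 '[[]][]': depth seq [1 2 1 0 1 0]
  -> pairs=3 depth=2 groups=2 -> no
String 2 '[[[]]]': depth seq [1 2 3 2 1 0]
  -> pairs=3 depth=3 groups=1 -> yes
String 3 '[][]': depth seq [1 0 1 0]
  -> pairs=2 depth=1 groups=2 -> no
String 4 '[]': depth seq [1 0]
  -> pairs=1 depth=1 groups=1 -> no
String 5 '[[][]][]': depth seq [1 2 1 2 1 0 1 0]
  -> pairs=4 depth=2 groups=2 -> no
String 6 '[][[][]][]': depth seq [1 0 1 2 1 2 1 0 1 0]
  -> pairs=5 depth=2 groups=3 -> no

Answer: no yes no no no no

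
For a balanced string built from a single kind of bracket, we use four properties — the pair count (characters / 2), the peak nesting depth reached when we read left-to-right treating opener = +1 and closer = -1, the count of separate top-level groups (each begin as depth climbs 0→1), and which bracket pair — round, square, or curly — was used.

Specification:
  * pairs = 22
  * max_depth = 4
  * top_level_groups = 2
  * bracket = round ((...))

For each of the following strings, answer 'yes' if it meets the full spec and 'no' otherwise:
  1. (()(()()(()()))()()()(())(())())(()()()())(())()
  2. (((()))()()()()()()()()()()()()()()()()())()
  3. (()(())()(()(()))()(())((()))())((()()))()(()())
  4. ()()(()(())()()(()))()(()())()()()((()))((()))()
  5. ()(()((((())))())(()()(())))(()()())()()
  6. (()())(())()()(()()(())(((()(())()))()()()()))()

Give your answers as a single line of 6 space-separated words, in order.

String 1 '(()(()()(()()))()()()(())(())())(()()()())(())()': depth seq [1 2 1 2 3 2 3 2 3 4 3 4 3 2 1 2 1 2 1 2 1 2 3 2 1 2 3 2 1 2 1 0 1 2 1 2 1 2 1 2 1 0 1 2 1 0 1 0]
  -> pairs=24 depth=4 groups=4 -> no
String 2 '(((()))()()()()()()()()()()()()()()()()())()': depth seq [1 2 3 4 3 2 1 2 1 2 1 2 1 2 1 2 1 2 1 2 1 2 1 2 1 2 1 2 1 2 1 2 1 2 1 2 1 2 1 2 1 0 1 0]
  -> pairs=22 depth=4 groups=2 -> yes
String 3 '(()(())()(()(()))()(())((()))())((()()))()(()())': depth seq [1 2 1 2 3 2 1 2 1 2 3 2 3 4 3 2 1 2 1 2 3 2 1 2 3 4 3 2 1 2 1 0 1 2 3 2 3 2 1 0 1 0 1 2 1 2 1 0]
  -> pairs=24 depth=4 groups=4 -> no
String 4 '()()(()(())()()(()))()(()())()()()((()))((()))()': depth seq [1 0 1 0 1 2 1 2 3 2 1 2 1 2 1 2 3 2 1 0 1 0 1 2 1 2 1 0 1 0 1 0 1 0 1 2 3 2 1 0 1 2 3 2 1 0 1 0]
  -> pairs=24 depth=3 groups=11 -> no
String 5 '()(()((((())))())(()()(())))(()()())()()': depth seq [1 0 1 2 1 2 3 4 5 6 5 4 3 2 3 2 1 2 3 2 3 2 3 4 3 2 1 0 1 2 1 2 1 2 1 0 1 0 1 0]
  -> pairs=20 depth=6 groups=5 -> no
String 6 '(()())(())()()(()()(())(((()(())()))()()()()))()': depth seq [1 2 1 2 1 0 1 2 1 0 1 0 1 0 1 2 1 2 1 2 3 2 1 2 3 4 5 4 5 6 5 4 5 4 3 2 3 2 3 2 3 2 3 2 1 0 1 0]
  -> pairs=24 depth=6 groups=6 -> no

Answer: no yes no no no no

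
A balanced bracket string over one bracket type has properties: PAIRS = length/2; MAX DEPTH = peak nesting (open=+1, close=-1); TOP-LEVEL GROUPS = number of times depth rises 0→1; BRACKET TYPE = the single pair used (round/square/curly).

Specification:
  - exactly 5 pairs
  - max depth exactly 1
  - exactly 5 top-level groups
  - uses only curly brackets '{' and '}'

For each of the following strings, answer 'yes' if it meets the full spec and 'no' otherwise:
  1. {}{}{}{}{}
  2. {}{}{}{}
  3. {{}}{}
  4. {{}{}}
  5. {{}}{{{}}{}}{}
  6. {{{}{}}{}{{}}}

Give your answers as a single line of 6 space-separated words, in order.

String 1 '{}{}{}{}{}': depth seq [1 0 1 0 1 0 1 0 1 0]
  -> pairs=5 depth=1 groups=5 -> yes
String 2 '{}{}{}{}': depth seq [1 0 1 0 1 0 1 0]
  -> pairs=4 depth=1 groups=4 -> no
String 3 '{{}}{}': depth seq [1 2 1 0 1 0]
  -> pairs=3 depth=2 groups=2 -> no
String 4 '{{}{}}': depth seq [1 2 1 2 1 0]
  -> pairs=3 depth=2 groups=1 -> no
String 5 '{{}}{{{}}{}}{}': depth seq [1 2 1 0 1 2 3 2 1 2 1 0 1 0]
  -> pairs=7 depth=3 groups=3 -> no
String 6 '{{{}{}}{}{{}}}': depth seq [1 2 3 2 3 2 1 2 1 2 3 2 1 0]
  -> pairs=7 depth=3 groups=1 -> no

Answer: yes no no no no no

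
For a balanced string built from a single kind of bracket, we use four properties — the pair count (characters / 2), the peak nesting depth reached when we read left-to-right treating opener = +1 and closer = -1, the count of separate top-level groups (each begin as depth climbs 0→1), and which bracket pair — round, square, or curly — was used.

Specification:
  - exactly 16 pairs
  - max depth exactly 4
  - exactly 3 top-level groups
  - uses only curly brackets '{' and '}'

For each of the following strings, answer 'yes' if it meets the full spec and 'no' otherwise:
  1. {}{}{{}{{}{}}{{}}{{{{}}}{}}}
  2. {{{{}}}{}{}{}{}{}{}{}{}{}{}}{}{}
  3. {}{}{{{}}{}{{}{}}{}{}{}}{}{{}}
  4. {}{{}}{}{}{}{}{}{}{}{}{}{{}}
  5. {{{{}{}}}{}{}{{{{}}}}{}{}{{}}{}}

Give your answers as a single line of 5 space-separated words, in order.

String 1 '{}{}{{}{{}{}}{{}}{{{{}}}{}}}': depth seq [1 0 1 0 1 2 1 2 3 2 3 2 1 2 3 2 1 2 3 4 5 4 3 2 3 2 1 0]
  -> pairs=14 depth=5 groups=3 -> no
String 2 '{{{{}}}{}{}{}{}{}{}{}{}{}{}}{}{}': depth seq [1 2 3 4 3 2 1 2 1 2 1 2 1 2 1 2 1 2 1 2 1 2 1 2 1 2 1 0 1 0 1 0]
  -> pairs=16 depth=4 groups=3 -> yes
String 3 '{}{}{{{}}{}{{}{}}{}{}{}}{}{{}}': depth seq [1 0 1 0 1 2 3 2 1 2 1 2 3 2 3 2 1 2 1 2 1 2 1 0 1 0 1 2 1 0]
  -> pairs=15 depth=3 groups=5 -> no
String 4 '{}{{}}{}{}{}{}{}{}{}{}{}{{}}': depth seq [1 0 1 2 1 0 1 0 1 0 1 0 1 0 1 0 1 0 1 0 1 0 1 0 1 2 1 0]
  -> pairs=14 depth=2 groups=12 -> no
String 5 '{{{{}{}}}{}{}{{{{}}}}{}{}{{}}{}}': depth seq [1 2 3 4 3 4 3 2 1 2 1 2 1 2 3 4 5 4 3 2 1 2 1 2 1 2 3 2 1 2 1 0]
  -> pairs=16 depth=5 groups=1 -> no

Answer: no yes no no no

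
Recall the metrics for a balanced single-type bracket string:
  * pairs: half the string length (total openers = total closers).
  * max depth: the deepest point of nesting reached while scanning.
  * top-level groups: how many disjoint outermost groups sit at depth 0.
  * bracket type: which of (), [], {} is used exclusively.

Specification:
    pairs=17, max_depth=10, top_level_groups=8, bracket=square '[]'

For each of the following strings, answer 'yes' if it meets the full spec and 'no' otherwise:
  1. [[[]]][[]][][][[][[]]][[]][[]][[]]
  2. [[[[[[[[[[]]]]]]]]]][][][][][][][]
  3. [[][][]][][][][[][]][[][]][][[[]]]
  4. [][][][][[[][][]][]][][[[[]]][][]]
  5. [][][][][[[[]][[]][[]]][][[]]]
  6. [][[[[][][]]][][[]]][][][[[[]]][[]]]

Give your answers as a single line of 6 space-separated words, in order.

String 1 '[[[]]][[]][][][[][[]]][[]][[]][[]]': depth seq [1 2 3 2 1 0 1 2 1 0 1 0 1 0 1 2 1 2 3 2 1 0 1 2 1 0 1 2 1 0 1 2 1 0]
  -> pairs=17 depth=3 groups=8 -> no
String 2 '[[[[[[[[[[]]]]]]]]]][][][][][][][]': depth seq [1 2 3 4 5 6 7 8 9 10 9 8 7 6 5 4 3 2 1 0 1 0 1 0 1 0 1 0 1 0 1 0 1 0]
  -> pairs=17 depth=10 groups=8 -> yes
String 3 '[[][][]][][][][[][]][[][]][][[[]]]': depth seq [1 2 1 2 1 2 1 0 1 0 1 0 1 0 1 2 1 2 1 0 1 2 1 2 1 0 1 0 1 2 3 2 1 0]
  -> pairs=17 depth=3 groups=8 -> no
String 4 '[][][][][[[][][]][]][][[[[]]][][]]': depth seq [1 0 1 0 1 0 1 0 1 2 3 2 3 2 3 2 1 2 1 0 1 0 1 2 3 4 3 2 1 2 1 2 1 0]
  -> pairs=17 depth=4 groups=7 -> no
String 5 '[][][][][[[[]][[]][[]]][][[]]]': depth seq [1 0 1 0 1 0 1 0 1 2 3 4 3 2 3 4 3 2 3 4 3 2 1 2 1 2 3 2 1 0]
  -> pairs=15 depth=4 groups=5 -> no
String 6 '[][[[[][][]]][][[]]][][][[[[]]][[]]]': depth seq [1 0 1 2 3 4 3 4 3 4 3 2 1 2 1 2 3 2 1 0 1 0 1 0 1 2 3 4 3 2 1 2 3 2 1 0]
  -> pairs=18 depth=4 groups=5 -> no

Answer: no yes no no no no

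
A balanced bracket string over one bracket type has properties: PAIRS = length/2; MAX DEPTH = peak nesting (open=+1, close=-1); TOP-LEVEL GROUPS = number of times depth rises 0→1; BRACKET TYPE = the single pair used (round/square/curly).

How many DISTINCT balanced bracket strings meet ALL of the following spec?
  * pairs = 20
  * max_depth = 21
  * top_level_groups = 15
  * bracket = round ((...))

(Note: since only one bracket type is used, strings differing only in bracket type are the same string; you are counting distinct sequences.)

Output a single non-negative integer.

Spec: pairs=20 depth=21 groups=15
Count(depth <= 21) = 31878
Count(depth <= 20) = 31878
Count(depth == 21) = 31878 - 31878 = 0

Answer: 0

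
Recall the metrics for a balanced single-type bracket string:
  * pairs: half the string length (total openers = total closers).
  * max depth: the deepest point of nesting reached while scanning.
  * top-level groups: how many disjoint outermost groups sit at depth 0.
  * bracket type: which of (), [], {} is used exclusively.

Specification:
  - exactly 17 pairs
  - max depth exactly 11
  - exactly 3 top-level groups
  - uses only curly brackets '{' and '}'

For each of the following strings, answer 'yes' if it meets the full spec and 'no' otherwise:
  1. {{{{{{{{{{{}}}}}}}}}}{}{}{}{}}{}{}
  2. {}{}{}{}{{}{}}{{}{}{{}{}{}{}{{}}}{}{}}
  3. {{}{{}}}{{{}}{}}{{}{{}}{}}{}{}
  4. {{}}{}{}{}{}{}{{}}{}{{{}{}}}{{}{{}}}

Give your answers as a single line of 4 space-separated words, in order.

String 1 '{{{{{{{{{{{}}}}}}}}}}{}{}{}{}}{}{}': depth seq [1 2 3 4 5 6 7 8 9 10 11 10 9 8 7 6 5 4 3 2 1 2 1 2 1 2 1 2 1 0 1 0 1 0]
  -> pairs=17 depth=11 groups=3 -> yes
String 2 '{}{}{}{}{{}{}}{{}{}{{}{}{}{}{{}}}{}{}}': depth seq [1 0 1 0 1 0 1 0 1 2 1 2 1 0 1 2 1 2 1 2 3 2 3 2 3 2 3 2 3 4 3 2 1 2 1 2 1 0]
  -> pairs=19 depth=4 groups=6 -> no
String 3 '{{}{{}}}{{{}}{}}{{}{{}}{}}{}{}': depth seq [1 2 1 2 3 2 1 0 1 2 3 2 1 2 1 0 1 2 1 2 3 2 1 2 1 0 1 0 1 0]
  -> pairs=15 depth=3 groups=5 -> no
String 4 '{{}}{}{}{}{}{}{{}}{}{{{}{}}}{{}{{}}}': depth seq [1 2 1 0 1 0 1 0 1 0 1 0 1 0 1 2 1 0 1 0 1 2 3 2 3 2 1 0 1 2 1 2 3 2 1 0]
  -> pairs=18 depth=3 groups=10 -> no

Answer: yes no no no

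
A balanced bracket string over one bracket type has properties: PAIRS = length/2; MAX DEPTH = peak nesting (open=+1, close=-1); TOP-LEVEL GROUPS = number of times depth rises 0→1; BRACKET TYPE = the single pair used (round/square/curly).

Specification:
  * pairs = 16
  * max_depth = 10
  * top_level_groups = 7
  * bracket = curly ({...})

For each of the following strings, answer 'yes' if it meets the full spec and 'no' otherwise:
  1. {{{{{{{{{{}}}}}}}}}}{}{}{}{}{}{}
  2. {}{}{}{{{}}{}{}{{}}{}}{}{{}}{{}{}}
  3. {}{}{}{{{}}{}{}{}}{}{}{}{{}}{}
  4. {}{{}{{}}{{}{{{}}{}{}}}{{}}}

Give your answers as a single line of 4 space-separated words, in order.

Answer: yes no no no

Derivation:
String 1 '{{{{{{{{{{}}}}}}}}}}{}{}{}{}{}{}': depth seq [1 2 3 4 5 6 7 8 9 10 9 8 7 6 5 4 3 2 1 0 1 0 1 0 1 0 1 0 1 0 1 0]
  -> pairs=16 depth=10 groups=7 -> yes
String 2 '{}{}{}{{{}}{}{}{{}}{}}{}{{}}{{}{}}': depth seq [1 0 1 0 1 0 1 2 3 2 1 2 1 2 1 2 3 2 1 2 1 0 1 0 1 2 1 0 1 2 1 2 1 0]
  -> pairs=17 depth=3 groups=7 -> no
String 3 '{}{}{}{{{}}{}{}{}}{}{}{}{{}}{}': depth seq [1 0 1 0 1 0 1 2 3 2 1 2 1 2 1 2 1 0 1 0 1 0 1 0 1 2 1 0 1 0]
  -> pairs=15 depth=3 groups=9 -> no
String 4 '{}{{}{{}}{{}{{{}}{}{}}}{{}}}': depth seq [1 0 1 2 1 2 3 2 1 2 3 2 3 4 5 4 3 4 3 4 3 2 1 2 3 2 1 0]
  -> pairs=14 depth=5 groups=2 -> no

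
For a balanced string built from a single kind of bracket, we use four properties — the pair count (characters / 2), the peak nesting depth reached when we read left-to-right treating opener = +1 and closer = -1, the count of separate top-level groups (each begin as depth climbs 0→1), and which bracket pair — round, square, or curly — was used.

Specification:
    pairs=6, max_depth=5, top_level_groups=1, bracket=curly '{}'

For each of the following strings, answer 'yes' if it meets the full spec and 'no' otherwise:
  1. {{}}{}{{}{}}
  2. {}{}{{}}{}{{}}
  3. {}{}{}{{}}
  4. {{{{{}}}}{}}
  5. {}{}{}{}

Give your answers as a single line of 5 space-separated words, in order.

String 1 '{{}}{}{{}{}}': depth seq [1 2 1 0 1 0 1 2 1 2 1 0]
  -> pairs=6 depth=2 groups=3 -> no
String 2 '{}{}{{}}{}{{}}': depth seq [1 0 1 0 1 2 1 0 1 0 1 2 1 0]
  -> pairs=7 depth=2 groups=5 -> no
String 3 '{}{}{}{{}}': depth seq [1 0 1 0 1 0 1 2 1 0]
  -> pairs=5 depth=2 groups=4 -> no
String 4 '{{{{{}}}}{}}': depth seq [1 2 3 4 5 4 3 2 1 2 1 0]
  -> pairs=6 depth=5 groups=1 -> yes
String 5 '{}{}{}{}': depth seq [1 0 1 0 1 0 1 0]
  -> pairs=4 depth=1 groups=4 -> no

Answer: no no no yes no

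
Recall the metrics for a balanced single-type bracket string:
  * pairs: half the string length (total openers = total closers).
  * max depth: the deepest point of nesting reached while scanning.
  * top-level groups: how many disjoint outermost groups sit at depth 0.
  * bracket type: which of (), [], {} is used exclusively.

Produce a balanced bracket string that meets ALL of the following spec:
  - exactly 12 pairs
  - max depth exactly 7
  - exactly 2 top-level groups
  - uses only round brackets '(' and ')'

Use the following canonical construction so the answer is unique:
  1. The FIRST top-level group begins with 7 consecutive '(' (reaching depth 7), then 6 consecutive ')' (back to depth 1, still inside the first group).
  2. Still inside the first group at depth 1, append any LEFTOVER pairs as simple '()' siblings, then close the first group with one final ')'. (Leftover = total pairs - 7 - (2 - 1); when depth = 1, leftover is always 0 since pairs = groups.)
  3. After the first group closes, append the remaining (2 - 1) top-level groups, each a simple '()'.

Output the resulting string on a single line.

Spec: pairs=12 depth=7 groups=2
Leftover pairs = 12 - 7 - (2-1) = 4
First group: deep chain of depth 7 + 4 sibling pairs
Remaining 1 groups: simple '()' each

Answer: ((((((())))))()()()())()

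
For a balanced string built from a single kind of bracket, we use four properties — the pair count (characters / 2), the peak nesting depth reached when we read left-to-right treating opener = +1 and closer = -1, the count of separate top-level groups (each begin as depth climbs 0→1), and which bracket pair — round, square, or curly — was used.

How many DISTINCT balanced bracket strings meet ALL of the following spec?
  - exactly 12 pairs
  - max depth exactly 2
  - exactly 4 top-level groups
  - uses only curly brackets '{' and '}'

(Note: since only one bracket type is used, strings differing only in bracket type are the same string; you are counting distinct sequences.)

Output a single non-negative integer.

Spec: pairs=12 depth=2 groups=4
Count(depth <= 2) = 165
Count(depth <= 1) = 0
Count(depth == 2) = 165 - 0 = 165

Answer: 165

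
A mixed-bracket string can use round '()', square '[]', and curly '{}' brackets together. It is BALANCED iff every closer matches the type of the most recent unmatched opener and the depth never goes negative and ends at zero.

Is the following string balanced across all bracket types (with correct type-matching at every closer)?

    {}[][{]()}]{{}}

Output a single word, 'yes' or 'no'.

pos 0: push '{'; stack = {
pos 1: '}' matches '{'; pop; stack = (empty)
pos 2: push '['; stack = [
pos 3: ']' matches '['; pop; stack = (empty)
pos 4: push '['; stack = [
pos 5: push '{'; stack = [{
pos 6: saw closer ']' but top of stack is '{' (expected '}') → INVALID
Verdict: type mismatch at position 6: ']' closes '{' → no

Answer: no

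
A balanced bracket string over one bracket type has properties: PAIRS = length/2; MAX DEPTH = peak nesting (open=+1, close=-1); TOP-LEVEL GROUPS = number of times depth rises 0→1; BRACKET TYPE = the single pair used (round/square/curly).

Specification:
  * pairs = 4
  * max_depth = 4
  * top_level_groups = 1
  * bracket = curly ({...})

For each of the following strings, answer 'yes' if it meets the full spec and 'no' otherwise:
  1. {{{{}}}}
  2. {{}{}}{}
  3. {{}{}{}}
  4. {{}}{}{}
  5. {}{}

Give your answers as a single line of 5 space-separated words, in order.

Answer: yes no no no no

Derivation:
String 1 '{{{{}}}}': depth seq [1 2 3 4 3 2 1 0]
  -> pairs=4 depth=4 groups=1 -> yes
String 2 '{{}{}}{}': depth seq [1 2 1 2 1 0 1 0]
  -> pairs=4 depth=2 groups=2 -> no
String 3 '{{}{}{}}': depth seq [1 2 1 2 1 2 1 0]
  -> pairs=4 depth=2 groups=1 -> no
String 4 '{{}}{}{}': depth seq [1 2 1 0 1 0 1 0]
  -> pairs=4 depth=2 groups=3 -> no
String 5 '{}{}': depth seq [1 0 1 0]
  -> pairs=2 depth=1 groups=2 -> no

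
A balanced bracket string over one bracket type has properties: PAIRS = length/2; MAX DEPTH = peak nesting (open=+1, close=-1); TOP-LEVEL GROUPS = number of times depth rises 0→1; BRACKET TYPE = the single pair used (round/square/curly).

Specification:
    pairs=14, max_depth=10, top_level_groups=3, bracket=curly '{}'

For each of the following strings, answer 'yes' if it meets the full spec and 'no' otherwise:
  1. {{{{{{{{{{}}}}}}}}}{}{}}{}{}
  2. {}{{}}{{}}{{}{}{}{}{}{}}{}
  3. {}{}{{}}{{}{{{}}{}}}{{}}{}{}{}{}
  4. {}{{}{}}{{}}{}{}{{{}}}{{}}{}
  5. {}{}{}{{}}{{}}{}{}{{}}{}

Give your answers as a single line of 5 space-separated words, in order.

String 1 '{{{{{{{{{{}}}}}}}}}{}{}}{}{}': depth seq [1 2 3 4 5 6 7 8 9 10 9 8 7 6 5 4 3 2 1 2 1 2 1 0 1 0 1 0]
  -> pairs=14 depth=10 groups=3 -> yes
String 2 '{}{{}}{{}}{{}{}{}{}{}{}}{}': depth seq [1 0 1 2 1 0 1 2 1 0 1 2 1 2 1 2 1 2 1 2 1 2 1 0 1 0]
  -> pairs=13 depth=2 groups=5 -> no
String 3 '{}{}{{}}{{}{{{}}{}}}{{}}{}{}{}{}': depth seq [1 0 1 0 1 2 1 0 1 2 1 2 3 4 3 2 3 2 1 0 1 2 1 0 1 0 1 0 1 0 1 0]
  -> pairs=16 depth=4 groups=9 -> no
String 4 '{}{{}{}}{{}}{}{}{{{}}}{{}}{}': depth seq [1 0 1 2 1 2 1 0 1 2 1 0 1 0 1 0 1 2 3 2 1 0 1 2 1 0 1 0]
  -> pairs=14 depth=3 groups=8 -> no
String 5 '{}{}{}{{}}{{}}{}{}{{}}{}': depth seq [1 0 1 0 1 0 1 2 1 0 1 2 1 0 1 0 1 0 1 2 1 0 1 0]
  -> pairs=12 depth=2 groups=9 -> no

Answer: yes no no no no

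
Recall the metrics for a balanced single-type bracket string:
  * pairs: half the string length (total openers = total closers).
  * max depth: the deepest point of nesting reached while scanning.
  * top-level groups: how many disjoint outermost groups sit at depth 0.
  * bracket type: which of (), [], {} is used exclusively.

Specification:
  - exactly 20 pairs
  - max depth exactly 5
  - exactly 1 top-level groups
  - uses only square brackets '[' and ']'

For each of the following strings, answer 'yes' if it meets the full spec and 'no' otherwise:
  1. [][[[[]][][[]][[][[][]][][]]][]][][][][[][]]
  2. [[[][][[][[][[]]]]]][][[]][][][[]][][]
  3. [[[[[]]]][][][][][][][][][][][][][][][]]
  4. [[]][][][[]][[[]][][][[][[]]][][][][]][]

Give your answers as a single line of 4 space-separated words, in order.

String 1 '[][[[[]][][[]][[][[][]][][]]][]][][][][[][]]': depth seq [1 0 1 2 3 4 3 2 3 2 3 4 3 2 3 4 3 4 5 4 5 4 3 4 3 4 3 2 1 2 1 0 1 0 1 0 1 0 1 2 1 2 1 0]
  -> pairs=22 depth=5 groups=6 -> no
String 2 '[[[][][[][[][[]]]]]][][[]][][][[]][][]': depth seq [1 2 3 2 3 2 3 4 3 4 5 4 5 6 5 4 3 2 1 0 1 0 1 2 1 0 1 0 1 0 1 2 1 0 1 0 1 0]
  -> pairs=19 depth=6 groups=8 -> no
String 3 '[[[[[]]]][][][][][][][][][][][][][][][]]': depth seq [1 2 3 4 5 4 3 2 1 2 1 2 1 2 1 2 1 2 1 2 1 2 1 2 1 2 1 2 1 2 1 2 1 2 1 2 1 2 1 0]
  -> pairs=20 depth=5 groups=1 -> yes
String 4 '[[]][][][[]][[[]][][][[][[]]][][][][]][]': depth seq [1 2 1 0 1 0 1 0 1 2 1 0 1 2 3 2 1 2 1 2 1 2 3 2 3 4 3 2 1 2 1 2 1 2 1 2 1 0 1 0]
  -> pairs=20 depth=4 groups=6 -> no

Answer: no no yes no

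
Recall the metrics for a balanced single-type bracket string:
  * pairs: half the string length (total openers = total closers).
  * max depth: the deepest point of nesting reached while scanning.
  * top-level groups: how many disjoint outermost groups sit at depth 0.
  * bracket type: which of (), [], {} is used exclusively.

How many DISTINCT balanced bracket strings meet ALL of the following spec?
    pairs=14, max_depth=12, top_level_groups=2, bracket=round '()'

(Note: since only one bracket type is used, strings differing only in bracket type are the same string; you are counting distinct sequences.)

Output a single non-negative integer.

Spec: pairs=14 depth=12 groups=2
Count(depth <= 12) = 742898
Count(depth <= 11) = 742854
Count(depth == 12) = 742898 - 742854 = 44

Answer: 44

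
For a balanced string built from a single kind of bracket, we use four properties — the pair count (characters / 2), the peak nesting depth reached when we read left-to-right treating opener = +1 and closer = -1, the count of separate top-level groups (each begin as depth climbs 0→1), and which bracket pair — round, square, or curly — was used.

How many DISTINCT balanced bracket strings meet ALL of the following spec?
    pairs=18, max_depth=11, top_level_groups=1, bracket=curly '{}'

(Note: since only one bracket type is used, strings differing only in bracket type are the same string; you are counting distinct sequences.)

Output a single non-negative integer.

Spec: pairs=18 depth=11 groups=1
Count(depth <= 11) = 128810022
Count(depth <= 10) = 126676726
Count(depth == 11) = 128810022 - 126676726 = 2133296

Answer: 2133296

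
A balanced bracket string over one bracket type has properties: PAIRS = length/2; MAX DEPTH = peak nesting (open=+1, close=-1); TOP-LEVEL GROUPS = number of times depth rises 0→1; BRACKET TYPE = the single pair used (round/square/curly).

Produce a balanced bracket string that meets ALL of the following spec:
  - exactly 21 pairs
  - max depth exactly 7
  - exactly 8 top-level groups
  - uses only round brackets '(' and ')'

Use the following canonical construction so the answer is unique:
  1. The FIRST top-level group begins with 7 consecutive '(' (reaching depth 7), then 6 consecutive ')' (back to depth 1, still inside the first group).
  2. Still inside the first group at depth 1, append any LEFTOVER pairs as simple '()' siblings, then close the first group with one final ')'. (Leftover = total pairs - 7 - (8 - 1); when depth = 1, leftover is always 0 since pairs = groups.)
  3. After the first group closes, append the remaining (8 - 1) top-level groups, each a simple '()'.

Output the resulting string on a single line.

Spec: pairs=21 depth=7 groups=8
Leftover pairs = 21 - 7 - (8-1) = 7
First group: deep chain of depth 7 + 7 sibling pairs
Remaining 7 groups: simple '()' each

Answer: ((((((())))))()()()()()()())()()()()()()()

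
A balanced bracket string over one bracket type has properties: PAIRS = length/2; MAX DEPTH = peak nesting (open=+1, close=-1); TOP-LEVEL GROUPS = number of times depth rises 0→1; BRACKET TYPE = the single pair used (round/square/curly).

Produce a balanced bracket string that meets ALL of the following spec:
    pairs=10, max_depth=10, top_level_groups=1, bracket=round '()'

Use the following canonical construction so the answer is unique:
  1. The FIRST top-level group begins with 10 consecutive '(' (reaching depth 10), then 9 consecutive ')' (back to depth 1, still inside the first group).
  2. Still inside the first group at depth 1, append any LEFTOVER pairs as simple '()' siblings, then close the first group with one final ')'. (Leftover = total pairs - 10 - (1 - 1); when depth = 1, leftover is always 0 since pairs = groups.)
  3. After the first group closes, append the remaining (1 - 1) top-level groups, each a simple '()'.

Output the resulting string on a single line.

Answer: (((((((((())))))))))

Derivation:
Spec: pairs=10 depth=10 groups=1
Leftover pairs = 10 - 10 - (1-1) = 0
First group: deep chain of depth 10 + 0 sibling pairs
Remaining 0 groups: simple '()' each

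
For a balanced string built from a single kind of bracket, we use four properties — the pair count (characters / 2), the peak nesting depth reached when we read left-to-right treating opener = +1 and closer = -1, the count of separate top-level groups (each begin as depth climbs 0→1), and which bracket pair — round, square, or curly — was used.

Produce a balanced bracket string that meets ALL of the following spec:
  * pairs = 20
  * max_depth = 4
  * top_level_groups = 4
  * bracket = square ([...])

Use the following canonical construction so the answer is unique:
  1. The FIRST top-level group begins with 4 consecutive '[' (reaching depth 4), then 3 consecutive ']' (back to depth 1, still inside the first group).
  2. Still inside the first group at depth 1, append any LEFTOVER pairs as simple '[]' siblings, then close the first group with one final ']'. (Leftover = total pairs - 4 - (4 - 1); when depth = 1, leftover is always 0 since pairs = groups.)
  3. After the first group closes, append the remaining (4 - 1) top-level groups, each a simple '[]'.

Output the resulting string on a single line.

Answer: [[[[]]][][][][][][][][][][][][][]][][][]

Derivation:
Spec: pairs=20 depth=4 groups=4
Leftover pairs = 20 - 4 - (4-1) = 13
First group: deep chain of depth 4 + 13 sibling pairs
Remaining 3 groups: simple '[]' each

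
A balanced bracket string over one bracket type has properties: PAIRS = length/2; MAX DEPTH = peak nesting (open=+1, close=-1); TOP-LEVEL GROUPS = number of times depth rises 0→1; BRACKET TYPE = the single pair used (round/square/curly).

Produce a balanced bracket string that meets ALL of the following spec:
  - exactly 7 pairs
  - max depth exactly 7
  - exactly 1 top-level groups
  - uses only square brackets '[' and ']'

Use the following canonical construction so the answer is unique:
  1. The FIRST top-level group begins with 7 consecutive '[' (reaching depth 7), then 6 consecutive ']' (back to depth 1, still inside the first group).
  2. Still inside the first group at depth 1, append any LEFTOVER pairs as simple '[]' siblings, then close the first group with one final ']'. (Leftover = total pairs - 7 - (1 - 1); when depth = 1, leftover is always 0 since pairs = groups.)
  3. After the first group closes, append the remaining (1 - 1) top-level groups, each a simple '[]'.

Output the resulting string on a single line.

Spec: pairs=7 depth=7 groups=1
Leftover pairs = 7 - 7 - (1-1) = 0
First group: deep chain of depth 7 + 0 sibling pairs
Remaining 0 groups: simple '[]' each

Answer: [[[[[[[]]]]]]]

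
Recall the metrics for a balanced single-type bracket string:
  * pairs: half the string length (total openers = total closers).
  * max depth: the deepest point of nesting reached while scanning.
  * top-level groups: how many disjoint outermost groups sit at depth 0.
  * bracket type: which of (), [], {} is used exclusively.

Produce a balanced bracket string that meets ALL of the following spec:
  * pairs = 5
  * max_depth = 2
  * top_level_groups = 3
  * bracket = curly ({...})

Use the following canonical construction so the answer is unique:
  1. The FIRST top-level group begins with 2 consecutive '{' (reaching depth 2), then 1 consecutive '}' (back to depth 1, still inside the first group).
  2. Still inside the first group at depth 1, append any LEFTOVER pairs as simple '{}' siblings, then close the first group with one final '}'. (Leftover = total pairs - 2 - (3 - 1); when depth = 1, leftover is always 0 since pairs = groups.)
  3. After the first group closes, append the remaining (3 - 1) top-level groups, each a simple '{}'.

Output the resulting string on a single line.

Answer: {{}{}}{}{}

Derivation:
Spec: pairs=5 depth=2 groups=3
Leftover pairs = 5 - 2 - (3-1) = 1
First group: deep chain of depth 2 + 1 sibling pairs
Remaining 2 groups: simple '{}' each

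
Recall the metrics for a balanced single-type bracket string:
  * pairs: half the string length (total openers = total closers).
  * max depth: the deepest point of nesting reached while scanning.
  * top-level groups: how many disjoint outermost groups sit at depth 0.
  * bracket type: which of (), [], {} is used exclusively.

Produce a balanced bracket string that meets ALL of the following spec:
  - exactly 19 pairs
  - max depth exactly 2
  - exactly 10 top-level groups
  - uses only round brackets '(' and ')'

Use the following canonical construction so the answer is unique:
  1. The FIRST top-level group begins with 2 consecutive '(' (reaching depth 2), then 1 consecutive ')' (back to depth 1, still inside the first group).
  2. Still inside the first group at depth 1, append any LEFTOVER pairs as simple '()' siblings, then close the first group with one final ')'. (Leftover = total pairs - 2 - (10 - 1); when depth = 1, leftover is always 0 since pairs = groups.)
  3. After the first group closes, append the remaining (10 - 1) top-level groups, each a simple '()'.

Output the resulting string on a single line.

Answer: (()()()()()()()()())()()()()()()()()()

Derivation:
Spec: pairs=19 depth=2 groups=10
Leftover pairs = 19 - 2 - (10-1) = 8
First group: deep chain of depth 2 + 8 sibling pairs
Remaining 9 groups: simple '()' each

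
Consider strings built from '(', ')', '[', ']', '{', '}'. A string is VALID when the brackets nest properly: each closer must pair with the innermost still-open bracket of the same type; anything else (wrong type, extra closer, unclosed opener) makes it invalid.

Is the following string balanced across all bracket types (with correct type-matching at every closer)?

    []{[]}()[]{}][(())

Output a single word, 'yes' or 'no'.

pos 0: push '['; stack = [
pos 1: ']' matches '['; pop; stack = (empty)
pos 2: push '{'; stack = {
pos 3: push '['; stack = {[
pos 4: ']' matches '['; pop; stack = {
pos 5: '}' matches '{'; pop; stack = (empty)
pos 6: push '('; stack = (
pos 7: ')' matches '('; pop; stack = (empty)
pos 8: push '['; stack = [
pos 9: ']' matches '['; pop; stack = (empty)
pos 10: push '{'; stack = {
pos 11: '}' matches '{'; pop; stack = (empty)
pos 12: saw closer ']' but stack is empty → INVALID
Verdict: unmatched closer ']' at position 12 → no

Answer: no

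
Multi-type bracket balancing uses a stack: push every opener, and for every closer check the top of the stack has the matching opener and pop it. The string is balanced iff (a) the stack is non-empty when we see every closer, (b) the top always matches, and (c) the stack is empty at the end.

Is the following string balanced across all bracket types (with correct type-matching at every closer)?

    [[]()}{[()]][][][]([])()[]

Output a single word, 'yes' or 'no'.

pos 0: push '['; stack = [
pos 1: push '['; stack = [[
pos 2: ']' matches '['; pop; stack = [
pos 3: push '('; stack = [(
pos 4: ')' matches '('; pop; stack = [
pos 5: saw closer '}' but top of stack is '[' (expected ']') → INVALID
Verdict: type mismatch at position 5: '}' closes '[' → no

Answer: no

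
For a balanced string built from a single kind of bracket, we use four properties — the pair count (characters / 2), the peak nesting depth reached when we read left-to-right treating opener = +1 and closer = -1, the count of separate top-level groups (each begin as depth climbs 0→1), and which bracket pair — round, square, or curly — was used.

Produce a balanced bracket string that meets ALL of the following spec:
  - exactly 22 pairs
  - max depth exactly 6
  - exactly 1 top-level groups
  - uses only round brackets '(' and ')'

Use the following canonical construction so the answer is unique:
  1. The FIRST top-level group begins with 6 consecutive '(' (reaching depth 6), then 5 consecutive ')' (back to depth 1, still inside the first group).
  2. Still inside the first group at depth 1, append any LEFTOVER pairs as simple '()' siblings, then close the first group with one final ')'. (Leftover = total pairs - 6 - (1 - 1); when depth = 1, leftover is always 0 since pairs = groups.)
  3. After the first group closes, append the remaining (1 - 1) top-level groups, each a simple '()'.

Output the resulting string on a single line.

Answer: (((((()))))()()()()()()()()()()()()()()()())

Derivation:
Spec: pairs=22 depth=6 groups=1
Leftover pairs = 22 - 6 - (1-1) = 16
First group: deep chain of depth 6 + 16 sibling pairs
Remaining 0 groups: simple '()' each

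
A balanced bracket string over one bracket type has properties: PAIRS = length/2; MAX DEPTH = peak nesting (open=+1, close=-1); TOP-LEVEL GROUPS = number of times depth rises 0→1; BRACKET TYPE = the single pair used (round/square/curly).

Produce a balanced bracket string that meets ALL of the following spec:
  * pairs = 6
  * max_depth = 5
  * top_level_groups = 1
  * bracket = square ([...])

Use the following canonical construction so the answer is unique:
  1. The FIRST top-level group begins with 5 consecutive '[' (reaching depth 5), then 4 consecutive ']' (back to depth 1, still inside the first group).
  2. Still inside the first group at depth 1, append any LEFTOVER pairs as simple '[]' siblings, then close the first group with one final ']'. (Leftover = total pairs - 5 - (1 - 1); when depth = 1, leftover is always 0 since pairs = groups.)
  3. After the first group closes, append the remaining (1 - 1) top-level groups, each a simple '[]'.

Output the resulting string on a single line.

Answer: [[[[[]]]][]]

Derivation:
Spec: pairs=6 depth=5 groups=1
Leftover pairs = 6 - 5 - (1-1) = 1
First group: deep chain of depth 5 + 1 sibling pairs
Remaining 0 groups: simple '[]' each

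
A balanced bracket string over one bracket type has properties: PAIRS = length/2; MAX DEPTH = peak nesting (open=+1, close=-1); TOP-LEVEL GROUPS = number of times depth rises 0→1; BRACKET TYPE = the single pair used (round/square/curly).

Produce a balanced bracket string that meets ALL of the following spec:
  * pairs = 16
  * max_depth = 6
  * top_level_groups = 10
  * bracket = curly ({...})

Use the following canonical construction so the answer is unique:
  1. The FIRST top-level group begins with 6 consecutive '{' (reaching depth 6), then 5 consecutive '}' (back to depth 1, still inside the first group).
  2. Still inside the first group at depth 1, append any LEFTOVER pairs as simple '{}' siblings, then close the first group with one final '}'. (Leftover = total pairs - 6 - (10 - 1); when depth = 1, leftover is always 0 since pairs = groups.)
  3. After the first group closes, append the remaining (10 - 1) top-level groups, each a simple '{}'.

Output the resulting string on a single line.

Answer: {{{{{{}}}}}{}}{}{}{}{}{}{}{}{}{}

Derivation:
Spec: pairs=16 depth=6 groups=10
Leftover pairs = 16 - 6 - (10-1) = 1
First group: deep chain of depth 6 + 1 sibling pairs
Remaining 9 groups: simple '{}' each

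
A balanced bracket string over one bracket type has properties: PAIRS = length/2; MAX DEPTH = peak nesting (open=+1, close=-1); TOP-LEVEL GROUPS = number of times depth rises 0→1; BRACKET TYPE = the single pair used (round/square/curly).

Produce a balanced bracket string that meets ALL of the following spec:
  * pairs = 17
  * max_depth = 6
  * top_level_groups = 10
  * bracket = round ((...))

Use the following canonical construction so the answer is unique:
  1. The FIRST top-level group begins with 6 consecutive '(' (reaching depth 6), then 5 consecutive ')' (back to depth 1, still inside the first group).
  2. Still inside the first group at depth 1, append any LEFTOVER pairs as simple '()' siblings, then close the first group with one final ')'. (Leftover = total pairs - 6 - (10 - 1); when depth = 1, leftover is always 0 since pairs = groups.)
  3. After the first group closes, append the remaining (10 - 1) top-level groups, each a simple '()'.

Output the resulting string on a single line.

Answer: (((((()))))()())()()()()()()()()()

Derivation:
Spec: pairs=17 depth=6 groups=10
Leftover pairs = 17 - 6 - (10-1) = 2
First group: deep chain of depth 6 + 2 sibling pairs
Remaining 9 groups: simple '()' each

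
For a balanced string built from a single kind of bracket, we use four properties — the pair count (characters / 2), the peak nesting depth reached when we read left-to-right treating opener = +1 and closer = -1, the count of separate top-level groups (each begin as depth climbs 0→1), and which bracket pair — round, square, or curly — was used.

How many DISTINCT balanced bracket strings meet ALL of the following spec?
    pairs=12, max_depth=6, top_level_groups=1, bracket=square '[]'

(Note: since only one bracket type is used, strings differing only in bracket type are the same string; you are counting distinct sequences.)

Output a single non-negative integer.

Answer: 16017

Derivation:
Spec: pairs=12 depth=6 groups=1
Count(depth <= 6) = 45542
Count(depth <= 5) = 29525
Count(depth == 6) = 45542 - 29525 = 16017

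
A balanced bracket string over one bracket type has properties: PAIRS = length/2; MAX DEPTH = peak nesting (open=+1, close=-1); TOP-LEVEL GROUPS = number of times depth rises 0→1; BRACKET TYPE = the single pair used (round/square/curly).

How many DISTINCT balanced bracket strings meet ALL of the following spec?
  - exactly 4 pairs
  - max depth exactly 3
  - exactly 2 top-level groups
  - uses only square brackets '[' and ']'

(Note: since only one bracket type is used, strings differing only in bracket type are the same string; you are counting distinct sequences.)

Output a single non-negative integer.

Answer: 2

Derivation:
Spec: pairs=4 depth=3 groups=2
Count(depth <= 3) = 5
Count(depth <= 2) = 3
Count(depth == 3) = 5 - 3 = 2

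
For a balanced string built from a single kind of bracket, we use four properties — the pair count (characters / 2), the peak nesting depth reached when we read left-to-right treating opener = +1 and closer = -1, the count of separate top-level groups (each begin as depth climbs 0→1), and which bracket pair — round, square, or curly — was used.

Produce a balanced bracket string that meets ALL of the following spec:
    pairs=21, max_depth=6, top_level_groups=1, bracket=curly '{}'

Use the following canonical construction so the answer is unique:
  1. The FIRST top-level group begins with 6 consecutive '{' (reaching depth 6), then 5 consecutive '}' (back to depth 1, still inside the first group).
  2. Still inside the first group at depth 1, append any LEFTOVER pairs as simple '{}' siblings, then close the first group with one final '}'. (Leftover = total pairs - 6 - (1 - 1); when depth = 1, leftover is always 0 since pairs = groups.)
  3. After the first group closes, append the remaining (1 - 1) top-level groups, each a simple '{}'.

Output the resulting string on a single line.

Answer: {{{{{{}}}}}{}{}{}{}{}{}{}{}{}{}{}{}{}{}{}}

Derivation:
Spec: pairs=21 depth=6 groups=1
Leftover pairs = 21 - 6 - (1-1) = 15
First group: deep chain of depth 6 + 15 sibling pairs
Remaining 0 groups: simple '{}' each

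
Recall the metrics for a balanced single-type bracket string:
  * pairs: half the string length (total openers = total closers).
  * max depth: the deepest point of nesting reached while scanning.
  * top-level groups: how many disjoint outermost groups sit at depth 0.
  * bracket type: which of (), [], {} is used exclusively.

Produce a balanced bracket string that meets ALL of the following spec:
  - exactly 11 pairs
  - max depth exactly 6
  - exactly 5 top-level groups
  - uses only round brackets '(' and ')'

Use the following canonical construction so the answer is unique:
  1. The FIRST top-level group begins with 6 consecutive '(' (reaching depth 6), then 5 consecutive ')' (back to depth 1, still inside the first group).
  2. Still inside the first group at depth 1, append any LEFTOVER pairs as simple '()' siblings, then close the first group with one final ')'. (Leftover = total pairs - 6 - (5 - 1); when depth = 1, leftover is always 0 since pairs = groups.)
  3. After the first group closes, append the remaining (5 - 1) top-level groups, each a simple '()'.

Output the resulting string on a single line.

Answer: (((((()))))())()()()()

Derivation:
Spec: pairs=11 depth=6 groups=5
Leftover pairs = 11 - 6 - (5-1) = 1
First group: deep chain of depth 6 + 1 sibling pairs
Remaining 4 groups: simple '()' each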